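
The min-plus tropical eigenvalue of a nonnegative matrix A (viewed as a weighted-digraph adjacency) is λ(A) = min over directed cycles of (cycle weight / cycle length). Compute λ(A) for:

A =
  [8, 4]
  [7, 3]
λ(A) = 3

Enumerate directed cycles and compute their means (weight / length). Sample:
  cycle 0 → 0: weight = 8, length = 1, mean = 8/1 ≈ 8.000
  cycle 1 → 1: weight = 3, length = 1, mean = 3/1 ≈ 3.000
  cycle 0 → 1 → 0: weight = 11, length = 2, mean = 11/2 ≈ 5.500
  cycle 1 → 0 → 1: weight = 11, length = 2, mean = 11/2 ≈ 5.500
Minimum mean = 3.000, attained e.g. along the cycle 1 → 1 with weight 3 and length 1. So λ(A) = 3/1 = 3.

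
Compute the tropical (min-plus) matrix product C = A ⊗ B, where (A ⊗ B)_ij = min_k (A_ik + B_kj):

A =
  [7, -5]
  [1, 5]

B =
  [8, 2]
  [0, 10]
A ⊗ B =
  [-5, 5]
  [5, 3]

Apply the min-plus product entry-by-entry:
  C[0][0] = min over k of (A[0][0] + B[0][0] = 7 + 8 = 15, A[0][1] + B[1][0] = -5 + 0 = -5) = -5 (attained at k = 1)
  C[0][1] = min over k of (A[0][0] + B[0][1] = 7 + 2 = 9, A[0][1] + B[1][1] = -5 + 10 = 5) = 5 (attained at k = 1)
  C[1][0] = min over k of (A[1][0] + B[0][0] = 1 + 8 = 9, A[1][1] + B[1][0] = 5 + 0 = 5) = 5 (attained at k = 1)
  C[1][1] = min over k of (A[1][0] + B[0][1] = 1 + 2 = 3, A[1][1] + B[1][1] = 5 + 10 = 15) = 3 (attained at k = 0)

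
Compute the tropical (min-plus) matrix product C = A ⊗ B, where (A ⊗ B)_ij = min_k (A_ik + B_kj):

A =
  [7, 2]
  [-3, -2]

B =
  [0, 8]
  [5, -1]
A ⊗ B =
  [7, 1]
  [-3, -3]

Apply the min-plus product entry-by-entry:
  C[0][0] = min over k of (A[0][0] + B[0][0] = 7 + 0 = 7, A[0][1] + B[1][0] = 2 + 5 = 7) = 7 (attained at k = 0)
  C[0][1] = min over k of (A[0][0] + B[0][1] = 7 + 8 = 15, A[0][1] + B[1][1] = 2 + -1 = 1) = 1 (attained at k = 1)
  C[1][0] = min over k of (A[1][0] + B[0][0] = -3 + 0 = -3, A[1][1] + B[1][0] = -2 + 5 = 3) = -3 (attained at k = 0)
  C[1][1] = min over k of (A[1][0] + B[0][1] = -3 + 8 = 5, A[1][1] + B[1][1] = -2 + -1 = -3) = -3 (attained at k = 1)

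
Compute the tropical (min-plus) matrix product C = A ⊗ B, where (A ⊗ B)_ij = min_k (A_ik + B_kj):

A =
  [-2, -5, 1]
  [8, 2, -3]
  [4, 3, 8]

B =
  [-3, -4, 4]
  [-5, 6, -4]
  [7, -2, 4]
A ⊗ B =
  [-10, -6, -9]
  [-3, -5, -2]
  [-2, 0, -1]

Apply the min-plus product entry-by-entry:
  C[0][0] = min over k of (A[0][0] + B[0][0] = -2 + -3 = -5, A[0][1] + B[1][0] = -5 + -5 = -10, A[0][2] + B[2][0] = 1 + 7 = 8) = -10 (attained at k = 1)
  C[0][1] = min over k of (A[0][0] + B[0][1] = -2 + -4 = -6, A[0][1] + B[1][1] = -5 + 6 = 1, A[0][2] + B[2][1] = 1 + -2 = -1) = -6 (attained at k = 0)
  C[0][2] = min over k of (A[0][0] + B[0][2] = -2 + 4 = 2, A[0][1] + B[1][2] = -5 + -4 = -9, A[0][2] + B[2][2] = 1 + 4 = 5) = -9 (attained at k = 1)
  C[1][0] = min over k of (A[1][0] + B[0][0] = 8 + -3 = 5, A[1][1] + B[1][0] = 2 + -5 = -3, A[1][2] + B[2][0] = -3 + 7 = 4) = -3 (attained at k = 1)
  C[1][1] = min over k of (A[1][0] + B[0][1] = 8 + -4 = 4, A[1][1] + B[1][1] = 2 + 6 = 8, A[1][2] + B[2][1] = -3 + -2 = -5) = -5 (attained at k = 2)
  C[1][2] = min over k of (A[1][0] + B[0][2] = 8 + 4 = 12, A[1][1] + B[1][2] = 2 + -4 = -2, A[1][2] + B[2][2] = -3 + 4 = 1) = -2 (attained at k = 1)
  C[2][0] = min over k of (A[2][0] + B[0][0] = 4 + -3 = 1, A[2][1] + B[1][0] = 3 + -5 = -2, A[2][2] + B[2][0] = 8 + 7 = 15) = -2 (attained at k = 1)
  C[2][1] = min over k of (A[2][0] + B[0][1] = 4 + -4 = 0, A[2][1] + B[1][1] = 3 + 6 = 9, A[2][2] + B[2][1] = 8 + -2 = 6) = 0 (attained at k = 0)
  C[2][2] = min over k of (A[2][0] + B[0][2] = 4 + 4 = 8, A[2][1] + B[1][2] = 3 + -4 = -1, A[2][2] + B[2][2] = 8 + 4 = 12) = -1 (attained at k = 1)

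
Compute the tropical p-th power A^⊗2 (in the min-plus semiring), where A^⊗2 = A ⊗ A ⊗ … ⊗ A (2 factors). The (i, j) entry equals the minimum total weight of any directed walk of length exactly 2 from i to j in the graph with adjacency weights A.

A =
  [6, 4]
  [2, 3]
A^⊗2 =
  [6, 7]
  [5, 6]

Each entry (A^⊗2)_ij equals the minimum over all length-2 walks i = v_0 → v_1 → … → v_2 = j of Σ_t A[v_t][v_{t+1}]. For example, for (i, j) = (0, 1) we minimise over 2 possible intermediate vertex sequences; the minimum is 7, attained along the walk 0 → 1 → 1.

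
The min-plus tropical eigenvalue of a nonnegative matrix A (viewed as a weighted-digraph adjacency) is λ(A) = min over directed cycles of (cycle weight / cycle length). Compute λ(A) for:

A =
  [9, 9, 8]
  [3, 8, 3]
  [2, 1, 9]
λ(A) = 2

Enumerate directed cycles and compute their means (weight / length). Sample:
  cycle 0 → 0: weight = 9, length = 1, mean = 9/1 ≈ 9.000
  cycle 1 → 1: weight = 8, length = 1, mean = 8/1 ≈ 8.000
  cycle 2 → 2: weight = 9, length = 1, mean = 9/1 ≈ 9.000
  cycle 0 → 1 → 0: weight = 12, length = 2, mean = 12/2 ≈ 6.000
  cycle 0 → 2 → 0: weight = 10, length = 2, mean = 10/2 ≈ 5.000
  cycle 1 → 0 → 1: weight = 12, length = 2, mean = 12/2 ≈ 6.000
Minimum mean = 2.000, attained e.g. along the cycle 1 → 2 → 1 with weight 4 and length 2. So λ(A) = 4/2 = 2.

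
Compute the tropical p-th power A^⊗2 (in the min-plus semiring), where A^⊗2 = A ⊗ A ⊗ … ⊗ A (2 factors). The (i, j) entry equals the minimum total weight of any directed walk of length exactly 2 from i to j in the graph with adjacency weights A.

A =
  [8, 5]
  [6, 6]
A^⊗2 =
  [11, 11]
  [12, 11]

Each entry (A^⊗2)_ij equals the minimum over all length-2 walks i = v_0 → v_1 → … → v_2 = j of Σ_t A[v_t][v_{t+1}]. For example, for (i, j) = (0, 1) we minimise over 2 possible intermediate vertex sequences; the minimum is 11, attained along the walk 0 → 1 → 1.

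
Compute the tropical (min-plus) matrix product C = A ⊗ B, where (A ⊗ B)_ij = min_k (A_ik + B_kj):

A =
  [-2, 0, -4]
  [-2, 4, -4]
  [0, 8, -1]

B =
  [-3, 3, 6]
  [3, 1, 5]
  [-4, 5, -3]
A ⊗ B =
  [-8, 1, -7]
  [-8, 1, -7]
  [-5, 3, -4]

Apply the min-plus product entry-by-entry:
  C[0][0] = min over k of (A[0][0] + B[0][0] = -2 + -3 = -5, A[0][1] + B[1][0] = 0 + 3 = 3, A[0][2] + B[2][0] = -4 + -4 = -8) = -8 (attained at k = 2)
  C[0][1] = min over k of (A[0][0] + B[0][1] = -2 + 3 = 1, A[0][1] + B[1][1] = 0 + 1 = 1, A[0][2] + B[2][1] = -4 + 5 = 1) = 1 (attained at k = 0)
  C[0][2] = min over k of (A[0][0] + B[0][2] = -2 + 6 = 4, A[0][1] + B[1][2] = 0 + 5 = 5, A[0][2] + B[2][2] = -4 + -3 = -7) = -7 (attained at k = 2)
  C[1][0] = min over k of (A[1][0] + B[0][0] = -2 + -3 = -5, A[1][1] + B[1][0] = 4 + 3 = 7, A[1][2] + B[2][0] = -4 + -4 = -8) = -8 (attained at k = 2)
  C[1][1] = min over k of (A[1][0] + B[0][1] = -2 + 3 = 1, A[1][1] + B[1][1] = 4 + 1 = 5, A[1][2] + B[2][1] = -4 + 5 = 1) = 1 (attained at k = 0)
  C[1][2] = min over k of (A[1][0] + B[0][2] = -2 + 6 = 4, A[1][1] + B[1][2] = 4 + 5 = 9, A[1][2] + B[2][2] = -4 + -3 = -7) = -7 (attained at k = 2)
  C[2][0] = min over k of (A[2][0] + B[0][0] = 0 + -3 = -3, A[2][1] + B[1][0] = 8 + 3 = 11, A[2][2] + B[2][0] = -1 + -4 = -5) = -5 (attained at k = 2)
  C[2][1] = min over k of (A[2][0] + B[0][1] = 0 + 3 = 3, A[2][1] + B[1][1] = 8 + 1 = 9, A[2][2] + B[2][1] = -1 + 5 = 4) = 3 (attained at k = 0)
  C[2][2] = min over k of (A[2][0] + B[0][2] = 0 + 6 = 6, A[2][1] + B[1][2] = 8 + 5 = 13, A[2][2] + B[2][2] = -1 + -3 = -4) = -4 (attained at k = 2)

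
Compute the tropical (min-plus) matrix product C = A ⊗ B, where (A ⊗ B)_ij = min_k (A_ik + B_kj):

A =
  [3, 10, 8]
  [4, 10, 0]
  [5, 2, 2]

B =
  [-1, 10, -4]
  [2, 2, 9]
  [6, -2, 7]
A ⊗ B =
  [2, 6, -1]
  [3, -2, 0]
  [4, 0, 1]

Apply the min-plus product entry-by-entry:
  C[0][0] = min over k of (A[0][0] + B[0][0] = 3 + -1 = 2, A[0][1] + B[1][0] = 10 + 2 = 12, A[0][2] + B[2][0] = 8 + 6 = 14) = 2 (attained at k = 0)
  C[0][1] = min over k of (A[0][0] + B[0][1] = 3 + 10 = 13, A[0][1] + B[1][1] = 10 + 2 = 12, A[0][2] + B[2][1] = 8 + -2 = 6) = 6 (attained at k = 2)
  C[0][2] = min over k of (A[0][0] + B[0][2] = 3 + -4 = -1, A[0][1] + B[1][2] = 10 + 9 = 19, A[0][2] + B[2][2] = 8 + 7 = 15) = -1 (attained at k = 0)
  C[1][0] = min over k of (A[1][0] + B[0][0] = 4 + -1 = 3, A[1][1] + B[1][0] = 10 + 2 = 12, A[1][2] + B[2][0] = 0 + 6 = 6) = 3 (attained at k = 0)
  C[1][1] = min over k of (A[1][0] + B[0][1] = 4 + 10 = 14, A[1][1] + B[1][1] = 10 + 2 = 12, A[1][2] + B[2][1] = 0 + -2 = -2) = -2 (attained at k = 2)
  C[1][2] = min over k of (A[1][0] + B[0][2] = 4 + -4 = 0, A[1][1] + B[1][2] = 10 + 9 = 19, A[1][2] + B[2][2] = 0 + 7 = 7) = 0 (attained at k = 0)
  C[2][0] = min over k of (A[2][0] + B[0][0] = 5 + -1 = 4, A[2][1] + B[1][0] = 2 + 2 = 4, A[2][2] + B[2][0] = 2 + 6 = 8) = 4 (attained at k = 0)
  C[2][1] = min over k of (A[2][0] + B[0][1] = 5 + 10 = 15, A[2][1] + B[1][1] = 2 + 2 = 4, A[2][2] + B[2][1] = 2 + -2 = 0) = 0 (attained at k = 2)
  C[2][2] = min over k of (A[2][0] + B[0][2] = 5 + -4 = 1, A[2][1] + B[1][2] = 2 + 9 = 11, A[2][2] + B[2][2] = 2 + 7 = 9) = 1 (attained at k = 0)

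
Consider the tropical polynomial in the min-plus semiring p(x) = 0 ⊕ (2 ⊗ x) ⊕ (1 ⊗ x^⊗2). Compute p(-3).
p(-3) = -5

A tropical monomial a ⊗ x^⊗i evaluates to a + i · x. Evaluating each term at x = -3:
  Term 0 contributes 0 + 0 · -3 = 0
  Term 1 contributes 2 + 1 · -3 = -1
  Term 2 contributes 1 + 2 · -3 = -5
p(-3) = ⊕ of these = min[0, -1, -5] = -5.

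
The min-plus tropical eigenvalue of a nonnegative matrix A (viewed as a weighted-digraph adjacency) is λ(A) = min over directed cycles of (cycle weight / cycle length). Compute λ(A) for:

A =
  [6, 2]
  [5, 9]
λ(A) = 7/2

Enumerate directed cycles and compute their means (weight / length). Sample:
  cycle 0 → 0: weight = 6, length = 1, mean = 6/1 ≈ 6.000
  cycle 1 → 1: weight = 9, length = 1, mean = 9/1 ≈ 9.000
  cycle 0 → 1 → 0: weight = 7, length = 2, mean = 7/2 ≈ 3.500
  cycle 1 → 0 → 1: weight = 7, length = 2, mean = 7/2 ≈ 3.500
Minimum mean = 3.500, attained e.g. along the cycle 0 → 1 → 0 with weight 7 and length 2. So λ(A) = 7/2 = 7/2.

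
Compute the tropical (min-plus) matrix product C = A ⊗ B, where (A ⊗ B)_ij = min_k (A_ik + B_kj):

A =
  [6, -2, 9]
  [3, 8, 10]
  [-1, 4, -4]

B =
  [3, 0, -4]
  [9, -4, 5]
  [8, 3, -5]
A ⊗ B =
  [7, -6, 2]
  [6, 3, -1]
  [2, -1, -9]

Apply the min-plus product entry-by-entry:
  C[0][0] = min over k of (A[0][0] + B[0][0] = 6 + 3 = 9, A[0][1] + B[1][0] = -2 + 9 = 7, A[0][2] + B[2][0] = 9 + 8 = 17) = 7 (attained at k = 1)
  C[0][1] = min over k of (A[0][0] + B[0][1] = 6 + 0 = 6, A[0][1] + B[1][1] = -2 + -4 = -6, A[0][2] + B[2][1] = 9 + 3 = 12) = -6 (attained at k = 1)
  C[0][2] = min over k of (A[0][0] + B[0][2] = 6 + -4 = 2, A[0][1] + B[1][2] = -2 + 5 = 3, A[0][2] + B[2][2] = 9 + -5 = 4) = 2 (attained at k = 0)
  C[1][0] = min over k of (A[1][0] + B[0][0] = 3 + 3 = 6, A[1][1] + B[1][0] = 8 + 9 = 17, A[1][2] + B[2][0] = 10 + 8 = 18) = 6 (attained at k = 0)
  C[1][1] = min over k of (A[1][0] + B[0][1] = 3 + 0 = 3, A[1][1] + B[1][1] = 8 + -4 = 4, A[1][2] + B[2][1] = 10 + 3 = 13) = 3 (attained at k = 0)
  C[1][2] = min over k of (A[1][0] + B[0][2] = 3 + -4 = -1, A[1][1] + B[1][2] = 8 + 5 = 13, A[1][2] + B[2][2] = 10 + -5 = 5) = -1 (attained at k = 0)
  C[2][0] = min over k of (A[2][0] + B[0][0] = -1 + 3 = 2, A[2][1] + B[1][0] = 4 + 9 = 13, A[2][2] + B[2][0] = -4 + 8 = 4) = 2 (attained at k = 0)
  C[2][1] = min over k of (A[2][0] + B[0][1] = -1 + 0 = -1, A[2][1] + B[1][1] = 4 + -4 = 0, A[2][2] + B[2][1] = -4 + 3 = -1) = -1 (attained at k = 0)
  C[2][2] = min over k of (A[2][0] + B[0][2] = -1 + -4 = -5, A[2][1] + B[1][2] = 4 + 5 = 9, A[2][2] + B[2][2] = -4 + -5 = -9) = -9 (attained at k = 2)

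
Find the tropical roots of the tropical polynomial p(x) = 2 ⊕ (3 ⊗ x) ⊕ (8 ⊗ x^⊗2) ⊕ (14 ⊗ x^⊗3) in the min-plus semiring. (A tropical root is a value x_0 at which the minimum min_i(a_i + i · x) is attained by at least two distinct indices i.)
Roots: {-6, -5, -1}

Each tropical root is a break point of the lower envelope of the lines y = a_i + i · x (there are 4 lines, with slopes 0, 1, ..., 3). Only the lines that attain the minimum somewhere contribute to roots; other lines are dominated. Here the surviving (envelope) indices are i = 3, i = 2, i = 1, i = 0.
Intersections between consecutive envelope lines give the roots: for adjacent envelope indices i < j the intersection is x = (a_i − a_j) / (j − i). Reading off the sorted break points: {-6, -5, -1}.
Verification: at each break x_0, at least two indices attain the minimum of min_i(a_i + i · x_0).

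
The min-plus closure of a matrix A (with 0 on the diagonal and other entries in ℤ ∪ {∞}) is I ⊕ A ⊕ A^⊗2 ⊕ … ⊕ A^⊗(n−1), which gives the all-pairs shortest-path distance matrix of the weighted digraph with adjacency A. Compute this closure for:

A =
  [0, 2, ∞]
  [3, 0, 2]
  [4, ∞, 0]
Closure =
  [0, 2, 4]
  [3, 0, 2]
  [4, 6, 0]

This is the Floyd-Warshall all-pairs shortest-path computation. For each intermediate vertex k = 0, 1, …, 2, update dist[i][j] ← min(dist[i][j], dist[i][k] + dist[k][j]). The final matrix gives, for each (i, j), the minimum total weight of any directed path from i to j (possibly empty when i = j).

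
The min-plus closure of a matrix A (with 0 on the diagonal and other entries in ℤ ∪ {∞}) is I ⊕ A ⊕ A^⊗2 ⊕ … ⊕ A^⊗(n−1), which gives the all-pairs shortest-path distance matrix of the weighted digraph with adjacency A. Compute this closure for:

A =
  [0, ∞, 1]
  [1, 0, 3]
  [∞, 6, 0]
Closure =
  [0, 7, 1]
  [1, 0, 2]
  [7, 6, 0]

This is the Floyd-Warshall all-pairs shortest-path computation. For each intermediate vertex k = 0, 1, …, 2, update dist[i][j] ← min(dist[i][j], dist[i][k] + dist[k][j]). The final matrix gives, for each (i, j), the minimum total weight of any directed path from i to j (possibly empty when i = j).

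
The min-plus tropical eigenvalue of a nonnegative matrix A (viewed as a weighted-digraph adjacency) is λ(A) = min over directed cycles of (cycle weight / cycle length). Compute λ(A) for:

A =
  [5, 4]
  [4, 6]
λ(A) = 4

Enumerate directed cycles and compute their means (weight / length). Sample:
  cycle 0 → 0: weight = 5, length = 1, mean = 5/1 ≈ 5.000
  cycle 1 → 1: weight = 6, length = 1, mean = 6/1 ≈ 6.000
  cycle 0 → 1 → 0: weight = 8, length = 2, mean = 8/2 ≈ 4.000
  cycle 1 → 0 → 1: weight = 8, length = 2, mean = 8/2 ≈ 4.000
Minimum mean = 4.000, attained e.g. along the cycle 0 → 1 → 0 with weight 8 and length 2. So λ(A) = 8/2 = 4.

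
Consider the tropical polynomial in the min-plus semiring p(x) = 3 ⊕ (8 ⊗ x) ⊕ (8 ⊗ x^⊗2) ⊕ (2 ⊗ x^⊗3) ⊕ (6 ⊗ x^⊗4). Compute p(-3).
p(-3) = -7

A tropical monomial a ⊗ x^⊗i evaluates to a + i · x. Evaluating each term at x = -3:
  Term 0 contributes 3 + 0 · -3 = 3
  Term 1 contributes 8 + 1 · -3 = 5
  Term 2 contributes 8 + 2 · -3 = 2
  Term 3 contributes 2 + 3 · -3 = -7
  Term 4 contributes 6 + 4 · -3 = -6
p(-3) = ⊕ of these = min[3, 5, 2, -7, -6] = -7.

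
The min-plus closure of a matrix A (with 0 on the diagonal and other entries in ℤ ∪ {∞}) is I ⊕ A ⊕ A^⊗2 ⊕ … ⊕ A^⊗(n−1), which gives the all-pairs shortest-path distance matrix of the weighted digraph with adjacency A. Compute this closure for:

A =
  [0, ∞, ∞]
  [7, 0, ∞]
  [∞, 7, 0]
Closure =
  [0, ∞, ∞]
  [7, 0, ∞]
  [14, 7, 0]

This is the Floyd-Warshall all-pairs shortest-path computation. For each intermediate vertex k = 0, 1, …, 2, update dist[i][j] ← min(dist[i][j], dist[i][k] + dist[k][j]). The final matrix gives, for each (i, j), the minimum total weight of any directed path from i to j (possibly empty when i = j).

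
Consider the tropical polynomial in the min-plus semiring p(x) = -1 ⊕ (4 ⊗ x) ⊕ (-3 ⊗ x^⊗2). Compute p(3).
p(3) = -1

A tropical monomial a ⊗ x^⊗i evaluates to a + i · x. Evaluating each term at x = 3:
  Term 0 contributes -1 + 0 · 3 = -1
  Term 1 contributes 4 + 1 · 3 = 7
  Term 2 contributes -3 + 2 · 3 = 3
p(3) = ⊕ of these = min[-1, 7, 3] = -1.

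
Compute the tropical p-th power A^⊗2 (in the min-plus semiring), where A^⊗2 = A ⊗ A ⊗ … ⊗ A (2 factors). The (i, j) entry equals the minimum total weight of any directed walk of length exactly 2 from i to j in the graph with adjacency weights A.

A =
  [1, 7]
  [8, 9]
A^⊗2 =
  [2, 8]
  [9, 15]

Each entry (A^⊗2)_ij equals the minimum over all length-2 walks i = v_0 → v_1 → … → v_2 = j of Σ_t A[v_t][v_{t+1}]. For example, for (i, j) = (0, 1) we minimise over 2 possible intermediate vertex sequences; the minimum is 8, attained along the walk 0 → 0 → 1.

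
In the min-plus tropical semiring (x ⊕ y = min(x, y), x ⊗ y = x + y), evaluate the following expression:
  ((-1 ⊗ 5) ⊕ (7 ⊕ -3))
((-1 ⊗ 5) ⊕ (7 ⊕ -3)) = -3

Expand innermost to outermost. Recall ⊕ takes the minimum of its arguments and ⊗ takes their sum. Working out the expression ((-1 ⊗ 5) ⊕ (7 ⊕ -3)) gives -3.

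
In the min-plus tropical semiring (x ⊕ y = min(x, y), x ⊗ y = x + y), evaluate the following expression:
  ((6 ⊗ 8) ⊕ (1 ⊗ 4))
((6 ⊗ 8) ⊕ (1 ⊗ 4)) = 5

Expand innermost to outermost. Recall ⊕ takes the minimum of its arguments and ⊗ takes their sum. Working out the expression ((6 ⊗ 8) ⊕ (1 ⊗ 4)) gives 5.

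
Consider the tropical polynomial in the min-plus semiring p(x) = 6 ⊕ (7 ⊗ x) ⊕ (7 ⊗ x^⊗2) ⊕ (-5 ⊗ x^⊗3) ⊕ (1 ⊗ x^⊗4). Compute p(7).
p(7) = 6

A tropical monomial a ⊗ x^⊗i evaluates to a + i · x. Evaluating each term at x = 7:
  Term 0 contributes 6 + 0 · 7 = 6
  Term 1 contributes 7 + 1 · 7 = 14
  Term 2 contributes 7 + 2 · 7 = 21
  Term 3 contributes -5 + 3 · 7 = 16
  Term 4 contributes 1 + 4 · 7 = 29
p(7) = ⊕ of these = min[6, 14, 21, 16, 29] = 6.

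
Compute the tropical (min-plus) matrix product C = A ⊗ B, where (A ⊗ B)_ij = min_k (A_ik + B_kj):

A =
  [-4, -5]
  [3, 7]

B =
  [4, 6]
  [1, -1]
A ⊗ B =
  [-4, -6]
  [7, 6]

Apply the min-plus product entry-by-entry:
  C[0][0] = min over k of (A[0][0] + B[0][0] = -4 + 4 = 0, A[0][1] + B[1][0] = -5 + 1 = -4) = -4 (attained at k = 1)
  C[0][1] = min over k of (A[0][0] + B[0][1] = -4 + 6 = 2, A[0][1] + B[1][1] = -5 + -1 = -6) = -6 (attained at k = 1)
  C[1][0] = min over k of (A[1][0] + B[0][0] = 3 + 4 = 7, A[1][1] + B[1][0] = 7 + 1 = 8) = 7 (attained at k = 0)
  C[1][1] = min over k of (A[1][0] + B[0][1] = 3 + 6 = 9, A[1][1] + B[1][1] = 7 + -1 = 6) = 6 (attained at k = 1)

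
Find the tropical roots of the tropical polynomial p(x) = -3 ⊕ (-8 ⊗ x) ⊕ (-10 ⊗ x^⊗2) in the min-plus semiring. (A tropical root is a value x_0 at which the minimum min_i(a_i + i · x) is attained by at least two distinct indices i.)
Roots: {2, 5}

Each tropical root is a break point of the lower envelope of the lines y = a_i + i · x (there are 3 lines, with slopes 0, 1, ..., 2). Only the lines that attain the minimum somewhere contribute to roots; other lines are dominated. Here the surviving (envelope) indices are i = 2, i = 1, i = 0.
Intersections between consecutive envelope lines give the roots: for adjacent envelope indices i < j the intersection is x = (a_i − a_j) / (j − i). Reading off the sorted break points: {2, 5}.
Verification: at each break x_0, at least two indices attain the minimum of min_i(a_i + i · x_0).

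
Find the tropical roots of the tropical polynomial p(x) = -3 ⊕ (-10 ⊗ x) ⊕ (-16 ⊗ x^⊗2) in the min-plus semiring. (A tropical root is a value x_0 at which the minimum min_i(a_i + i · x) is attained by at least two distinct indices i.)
Roots: {6, 7}

Each tropical root is a break point of the lower envelope of the lines y = a_i + i · x (there are 3 lines, with slopes 0, 1, ..., 2). Only the lines that attain the minimum somewhere contribute to roots; other lines are dominated. Here the surviving (envelope) indices are i = 2, i = 1, i = 0.
Intersections between consecutive envelope lines give the roots: for adjacent envelope indices i < j the intersection is x = (a_i − a_j) / (j − i). Reading off the sorted break points: {6, 7}.
Verification: at each break x_0, at least two indices attain the minimum of min_i(a_i + i · x_0).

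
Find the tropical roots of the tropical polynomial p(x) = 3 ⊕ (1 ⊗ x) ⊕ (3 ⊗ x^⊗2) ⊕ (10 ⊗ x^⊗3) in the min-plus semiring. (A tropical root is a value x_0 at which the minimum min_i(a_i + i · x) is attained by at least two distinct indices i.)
Roots: {-7, -2, 2}

Each tropical root is a break point of the lower envelope of the lines y = a_i + i · x (there are 4 lines, with slopes 0, 1, ..., 3). Only the lines that attain the minimum somewhere contribute to roots; other lines are dominated. Here the surviving (envelope) indices are i = 3, i = 2, i = 1, i = 0.
Intersections between consecutive envelope lines give the roots: for adjacent envelope indices i < j the intersection is x = (a_i − a_j) / (j − i). Reading off the sorted break points: {-7, -2, 2}.
Verification: at each break x_0, at least two indices attain the minimum of min_i(a_i + i · x_0).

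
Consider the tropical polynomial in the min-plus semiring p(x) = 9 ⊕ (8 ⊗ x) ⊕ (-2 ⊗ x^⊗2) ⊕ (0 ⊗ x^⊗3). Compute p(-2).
p(-2) = -6

A tropical monomial a ⊗ x^⊗i evaluates to a + i · x. Evaluating each term at x = -2:
  Term 0 contributes 9 + 0 · -2 = 9
  Term 1 contributes 8 + 1 · -2 = 6
  Term 2 contributes -2 + 2 · -2 = -6
  Term 3 contributes 0 + 3 · -2 = -6
p(-2) = ⊕ of these = min[9, 6, -6, -6] = -6.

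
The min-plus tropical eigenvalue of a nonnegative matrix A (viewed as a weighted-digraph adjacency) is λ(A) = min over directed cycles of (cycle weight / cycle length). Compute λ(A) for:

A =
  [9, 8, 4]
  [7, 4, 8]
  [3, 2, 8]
λ(A) = 7/2

Enumerate directed cycles and compute their means (weight / length). Sample:
  cycle 0 → 0: weight = 9, length = 1, mean = 9/1 ≈ 9.000
  cycle 1 → 1: weight = 4, length = 1, mean = 4/1 ≈ 4.000
  cycle 2 → 2: weight = 8, length = 1, mean = 8/1 ≈ 8.000
  cycle 0 → 1 → 0: weight = 15, length = 2, mean = 15/2 ≈ 7.500
  cycle 0 → 2 → 0: weight = 7, length = 2, mean = 7/2 ≈ 3.500
  cycle 1 → 0 → 1: weight = 15, length = 2, mean = 15/2 ≈ 7.500
Minimum mean = 3.500, attained e.g. along the cycle 0 → 2 → 0 with weight 7 and length 2. So λ(A) = 7/2 = 7/2.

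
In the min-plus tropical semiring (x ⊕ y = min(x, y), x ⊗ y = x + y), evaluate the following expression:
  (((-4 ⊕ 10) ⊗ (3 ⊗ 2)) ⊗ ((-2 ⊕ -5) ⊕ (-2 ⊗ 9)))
(((-4 ⊕ 10) ⊗ (3 ⊗ 2)) ⊗ ((-2 ⊕ -5) ⊕ (-2 ⊗ 9))) = -4

Expand innermost to outermost. Recall ⊕ takes the minimum of its arguments and ⊗ takes their sum. Working out the expression (((-4 ⊕ 10) ⊗ (3 ⊗ 2)) ⊗ ((-2 ⊕ -5) ⊕ (-2 ⊗ 9))) gives -4.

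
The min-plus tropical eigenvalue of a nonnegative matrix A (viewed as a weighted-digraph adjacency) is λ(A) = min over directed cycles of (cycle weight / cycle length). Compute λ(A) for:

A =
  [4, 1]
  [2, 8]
λ(A) = 3/2

Enumerate directed cycles and compute their means (weight / length). Sample:
  cycle 0 → 0: weight = 4, length = 1, mean = 4/1 ≈ 4.000
  cycle 1 → 1: weight = 8, length = 1, mean = 8/1 ≈ 8.000
  cycle 0 → 1 → 0: weight = 3, length = 2, mean = 3/2 ≈ 1.500
  cycle 1 → 0 → 1: weight = 3, length = 2, mean = 3/2 ≈ 1.500
Minimum mean = 1.500, attained e.g. along the cycle 0 → 1 → 0 with weight 3 and length 2. So λ(A) = 3/2 = 3/2.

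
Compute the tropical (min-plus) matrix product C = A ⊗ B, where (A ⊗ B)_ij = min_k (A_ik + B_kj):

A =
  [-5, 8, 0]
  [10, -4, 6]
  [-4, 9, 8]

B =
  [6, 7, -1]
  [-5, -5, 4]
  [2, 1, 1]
A ⊗ B =
  [1, 1, -6]
  [-9, -9, 0]
  [2, 3, -5]

Apply the min-plus product entry-by-entry:
  C[0][0] = min over k of (A[0][0] + B[0][0] = -5 + 6 = 1, A[0][1] + B[1][0] = 8 + -5 = 3, A[0][2] + B[2][0] = 0 + 2 = 2) = 1 (attained at k = 0)
  C[0][1] = min over k of (A[0][0] + B[0][1] = -5 + 7 = 2, A[0][1] + B[1][1] = 8 + -5 = 3, A[0][2] + B[2][1] = 0 + 1 = 1) = 1 (attained at k = 2)
  C[0][2] = min over k of (A[0][0] + B[0][2] = -5 + -1 = -6, A[0][1] + B[1][2] = 8 + 4 = 12, A[0][2] + B[2][2] = 0 + 1 = 1) = -6 (attained at k = 0)
  C[1][0] = min over k of (A[1][0] + B[0][0] = 10 + 6 = 16, A[1][1] + B[1][0] = -4 + -5 = -9, A[1][2] + B[2][0] = 6 + 2 = 8) = -9 (attained at k = 1)
  C[1][1] = min over k of (A[1][0] + B[0][1] = 10 + 7 = 17, A[1][1] + B[1][1] = -4 + -5 = -9, A[1][2] + B[2][1] = 6 + 1 = 7) = -9 (attained at k = 1)
  C[1][2] = min over k of (A[1][0] + B[0][2] = 10 + -1 = 9, A[1][1] + B[1][2] = -4 + 4 = 0, A[1][2] + B[2][2] = 6 + 1 = 7) = 0 (attained at k = 1)
  C[2][0] = min over k of (A[2][0] + B[0][0] = -4 + 6 = 2, A[2][1] + B[1][0] = 9 + -5 = 4, A[2][2] + B[2][0] = 8 + 2 = 10) = 2 (attained at k = 0)
  C[2][1] = min over k of (A[2][0] + B[0][1] = -4 + 7 = 3, A[2][1] + B[1][1] = 9 + -5 = 4, A[2][2] + B[2][1] = 8 + 1 = 9) = 3 (attained at k = 0)
  C[2][2] = min over k of (A[2][0] + B[0][2] = -4 + -1 = -5, A[2][1] + B[1][2] = 9 + 4 = 13, A[2][2] + B[2][2] = 8 + 1 = 9) = -5 (attained at k = 0)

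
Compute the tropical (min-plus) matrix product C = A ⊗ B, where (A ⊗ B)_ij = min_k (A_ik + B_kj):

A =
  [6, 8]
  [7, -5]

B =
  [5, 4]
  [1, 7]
A ⊗ B =
  [9, 10]
  [-4, 2]

Apply the min-plus product entry-by-entry:
  C[0][0] = min over k of (A[0][0] + B[0][0] = 6 + 5 = 11, A[0][1] + B[1][0] = 8 + 1 = 9) = 9 (attained at k = 1)
  C[0][1] = min over k of (A[0][0] + B[0][1] = 6 + 4 = 10, A[0][1] + B[1][1] = 8 + 7 = 15) = 10 (attained at k = 0)
  C[1][0] = min over k of (A[1][0] + B[0][0] = 7 + 5 = 12, A[1][1] + B[1][0] = -5 + 1 = -4) = -4 (attained at k = 1)
  C[1][1] = min over k of (A[1][0] + B[0][1] = 7 + 4 = 11, A[1][1] + B[1][1] = -5 + 7 = 2) = 2 (attained at k = 1)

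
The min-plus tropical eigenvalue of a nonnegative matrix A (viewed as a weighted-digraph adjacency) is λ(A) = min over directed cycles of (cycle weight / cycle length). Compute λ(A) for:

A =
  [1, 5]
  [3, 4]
λ(A) = 1

Enumerate directed cycles and compute their means (weight / length). Sample:
  cycle 0 → 0: weight = 1, length = 1, mean = 1/1 ≈ 1.000
  cycle 1 → 1: weight = 4, length = 1, mean = 4/1 ≈ 4.000
  cycle 0 → 1 → 0: weight = 8, length = 2, mean = 8/2 ≈ 4.000
  cycle 1 → 0 → 1: weight = 8, length = 2, mean = 8/2 ≈ 4.000
Minimum mean = 1.000, attained e.g. along the cycle 0 → 0 with weight 1 and length 1. So λ(A) = 1/1 = 1.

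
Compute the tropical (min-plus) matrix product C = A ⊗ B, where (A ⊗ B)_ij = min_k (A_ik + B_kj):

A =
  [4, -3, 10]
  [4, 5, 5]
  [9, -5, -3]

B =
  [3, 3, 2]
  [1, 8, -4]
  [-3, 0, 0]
A ⊗ B =
  [-2, 5, -7]
  [2, 5, 1]
  [-6, -3, -9]

Apply the min-plus product entry-by-entry:
  C[0][0] = min over k of (A[0][0] + B[0][0] = 4 + 3 = 7, A[0][1] + B[1][0] = -3 + 1 = -2, A[0][2] + B[2][0] = 10 + -3 = 7) = -2 (attained at k = 1)
  C[0][1] = min over k of (A[0][0] + B[0][1] = 4 + 3 = 7, A[0][1] + B[1][1] = -3 + 8 = 5, A[0][2] + B[2][1] = 10 + 0 = 10) = 5 (attained at k = 1)
  C[0][2] = min over k of (A[0][0] + B[0][2] = 4 + 2 = 6, A[0][1] + B[1][2] = -3 + -4 = -7, A[0][2] + B[2][2] = 10 + 0 = 10) = -7 (attained at k = 1)
  C[1][0] = min over k of (A[1][0] + B[0][0] = 4 + 3 = 7, A[1][1] + B[1][0] = 5 + 1 = 6, A[1][2] + B[2][0] = 5 + -3 = 2) = 2 (attained at k = 2)
  C[1][1] = min over k of (A[1][0] + B[0][1] = 4 + 3 = 7, A[1][1] + B[1][1] = 5 + 8 = 13, A[1][2] + B[2][1] = 5 + 0 = 5) = 5 (attained at k = 2)
  C[1][2] = min over k of (A[1][0] + B[0][2] = 4 + 2 = 6, A[1][1] + B[1][2] = 5 + -4 = 1, A[1][2] + B[2][2] = 5 + 0 = 5) = 1 (attained at k = 1)
  C[2][0] = min over k of (A[2][0] + B[0][0] = 9 + 3 = 12, A[2][1] + B[1][0] = -5 + 1 = -4, A[2][2] + B[2][0] = -3 + -3 = -6) = -6 (attained at k = 2)
  C[2][1] = min over k of (A[2][0] + B[0][1] = 9 + 3 = 12, A[2][1] + B[1][1] = -5 + 8 = 3, A[2][2] + B[2][1] = -3 + 0 = -3) = -3 (attained at k = 2)
  C[2][2] = min over k of (A[2][0] + B[0][2] = 9 + 2 = 11, A[2][1] + B[1][2] = -5 + -4 = -9, A[2][2] + B[2][2] = -3 + 0 = -3) = -9 (attained at k = 1)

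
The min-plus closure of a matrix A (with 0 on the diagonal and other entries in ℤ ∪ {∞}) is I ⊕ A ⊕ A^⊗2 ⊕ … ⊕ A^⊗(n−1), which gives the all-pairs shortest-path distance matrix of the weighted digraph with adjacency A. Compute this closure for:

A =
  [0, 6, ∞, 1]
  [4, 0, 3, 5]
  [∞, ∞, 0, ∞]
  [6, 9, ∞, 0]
Closure =
  [0, 6, 9, 1]
  [4, 0, 3, 5]
  [∞, ∞, 0, ∞]
  [6, 9, 12, 0]

This is the Floyd-Warshall all-pairs shortest-path computation. For each intermediate vertex k = 0, 1, …, 3, update dist[i][j] ← min(dist[i][j], dist[i][k] + dist[k][j]). The final matrix gives, for each (i, j), the minimum total weight of any directed path from i to j (possibly empty when i = j).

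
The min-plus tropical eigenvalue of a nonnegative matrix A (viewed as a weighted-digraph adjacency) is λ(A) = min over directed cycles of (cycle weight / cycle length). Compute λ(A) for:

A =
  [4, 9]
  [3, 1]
λ(A) = 1

Enumerate directed cycles and compute their means (weight / length). Sample:
  cycle 0 → 0: weight = 4, length = 1, mean = 4/1 ≈ 4.000
  cycle 1 → 1: weight = 1, length = 1, mean = 1/1 ≈ 1.000
  cycle 0 → 1 → 0: weight = 12, length = 2, mean = 12/2 ≈ 6.000
  cycle 1 → 0 → 1: weight = 12, length = 2, mean = 12/2 ≈ 6.000
Minimum mean = 1.000, attained e.g. along the cycle 1 → 1 with weight 1 and length 1. So λ(A) = 1/1 = 1.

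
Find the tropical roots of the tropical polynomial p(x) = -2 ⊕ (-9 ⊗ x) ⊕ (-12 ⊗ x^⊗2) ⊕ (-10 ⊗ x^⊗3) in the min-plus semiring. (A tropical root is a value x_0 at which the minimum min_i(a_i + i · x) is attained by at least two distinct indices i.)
Roots: {-2, 3, 7}

Each tropical root is a break point of the lower envelope of the lines y = a_i + i · x (there are 4 lines, with slopes 0, 1, ..., 3). Only the lines that attain the minimum somewhere contribute to roots; other lines are dominated. Here the surviving (envelope) indices are i = 3, i = 2, i = 1, i = 0.
Intersections between consecutive envelope lines give the roots: for adjacent envelope indices i < j the intersection is x = (a_i − a_j) / (j − i). Reading off the sorted break points: {-2, 3, 7}.
Verification: at each break x_0, at least two indices attain the minimum of min_i(a_i + i · x_0).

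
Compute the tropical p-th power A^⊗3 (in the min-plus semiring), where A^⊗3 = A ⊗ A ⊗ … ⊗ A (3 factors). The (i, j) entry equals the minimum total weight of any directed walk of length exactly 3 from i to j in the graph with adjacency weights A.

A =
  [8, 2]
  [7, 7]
A^⊗3 =
  [16, 11]
  [16, 16]

Each entry (A^⊗3)_ij equals the minimum over all length-3 walks i = v_0 → v_1 → … → v_3 = j of Σ_t A[v_t][v_{t+1}]. For example, for (i, j) = (0, 1) we minimise over 4 possible intermediate vertex sequences; the minimum is 11, attained along the walk 0 → 1 → 0 → 1.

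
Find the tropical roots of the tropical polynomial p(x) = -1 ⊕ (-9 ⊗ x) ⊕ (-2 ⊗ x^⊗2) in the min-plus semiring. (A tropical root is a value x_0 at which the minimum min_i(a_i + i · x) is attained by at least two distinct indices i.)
Roots: {-7, 8}

Each tropical root is a break point of the lower envelope of the lines y = a_i + i · x (there are 3 lines, with slopes 0, 1, ..., 2). Only the lines that attain the minimum somewhere contribute to roots; other lines are dominated. Here the surviving (envelope) indices are i = 2, i = 1, i = 0.
Intersections between consecutive envelope lines give the roots: for adjacent envelope indices i < j the intersection is x = (a_i − a_j) / (j − i). Reading off the sorted break points: {-7, 8}.
Verification: at each break x_0, at least two indices attain the minimum of min_i(a_i + i · x_0).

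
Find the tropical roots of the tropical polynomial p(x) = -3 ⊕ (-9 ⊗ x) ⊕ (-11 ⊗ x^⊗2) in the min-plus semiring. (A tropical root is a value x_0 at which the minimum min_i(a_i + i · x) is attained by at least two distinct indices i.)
Roots: {2, 6}

Each tropical root is a break point of the lower envelope of the lines y = a_i + i · x (there are 3 lines, with slopes 0, 1, ..., 2). Only the lines that attain the minimum somewhere contribute to roots; other lines are dominated. Here the surviving (envelope) indices are i = 2, i = 1, i = 0.
Intersections between consecutive envelope lines give the roots: for adjacent envelope indices i < j the intersection is x = (a_i − a_j) / (j − i). Reading off the sorted break points: {2, 6}.
Verification: at each break x_0, at least two indices attain the minimum of min_i(a_i + i · x_0).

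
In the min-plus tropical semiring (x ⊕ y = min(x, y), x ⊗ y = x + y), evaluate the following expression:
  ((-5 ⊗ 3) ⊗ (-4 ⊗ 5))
((-5 ⊗ 3) ⊗ (-4 ⊗ 5)) = -1

Expand innermost to outermost. Recall ⊕ takes the minimum of its arguments and ⊗ takes their sum. Working out the expression ((-5 ⊗ 3) ⊗ (-4 ⊗ 5)) gives -1.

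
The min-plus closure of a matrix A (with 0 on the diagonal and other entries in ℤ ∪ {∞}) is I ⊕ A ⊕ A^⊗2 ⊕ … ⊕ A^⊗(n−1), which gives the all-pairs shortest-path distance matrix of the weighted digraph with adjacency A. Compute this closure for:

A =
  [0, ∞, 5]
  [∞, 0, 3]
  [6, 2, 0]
Closure =
  [0, 7, 5]
  [9, 0, 3]
  [6, 2, 0]

This is the Floyd-Warshall all-pairs shortest-path computation. For each intermediate vertex k = 0, 1, …, 2, update dist[i][j] ← min(dist[i][j], dist[i][k] + dist[k][j]). The final matrix gives, for each (i, j), the minimum total weight of any directed path from i to j (possibly empty when i = j).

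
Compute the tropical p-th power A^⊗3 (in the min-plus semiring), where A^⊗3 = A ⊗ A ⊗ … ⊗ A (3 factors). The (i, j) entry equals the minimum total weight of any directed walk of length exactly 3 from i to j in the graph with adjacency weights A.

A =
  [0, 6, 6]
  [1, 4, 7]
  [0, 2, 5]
A^⊗3 =
  [0, 6, 6]
  [1, 7, 7]
  [0, 6, 6]

Each entry (A^⊗3)_ij equals the minimum over all length-3 walks i = v_0 → v_1 → … → v_3 = j of Σ_t A[v_t][v_{t+1}]. For example, for (i, j) = (0, 2) we minimise over 9 possible intermediate vertex sequences; the minimum is 6, attained along the walk 0 → 0 → 0 → 2.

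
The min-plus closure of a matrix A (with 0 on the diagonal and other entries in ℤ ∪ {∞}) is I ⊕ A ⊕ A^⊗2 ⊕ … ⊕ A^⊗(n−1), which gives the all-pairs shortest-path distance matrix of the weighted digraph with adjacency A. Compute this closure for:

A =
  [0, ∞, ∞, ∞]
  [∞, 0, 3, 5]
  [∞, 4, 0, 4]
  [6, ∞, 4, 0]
Closure =
  [0, ∞, ∞, ∞]
  [11, 0, 3, 5]
  [10, 4, 0, 4]
  [6, 8, 4, 0]

This is the Floyd-Warshall all-pairs shortest-path computation. For each intermediate vertex k = 0, 1, …, 3, update dist[i][j] ← min(dist[i][j], dist[i][k] + dist[k][j]). The final matrix gives, for each (i, j), the minimum total weight of any directed path from i to j (possibly empty when i = j).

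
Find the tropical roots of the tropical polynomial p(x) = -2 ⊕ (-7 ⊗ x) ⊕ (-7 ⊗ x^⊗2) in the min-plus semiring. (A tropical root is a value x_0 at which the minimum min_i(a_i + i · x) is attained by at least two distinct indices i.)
Roots: {0, 5}

Each tropical root is a break point of the lower envelope of the lines y = a_i + i · x (there are 3 lines, with slopes 0, 1, ..., 2). Only the lines that attain the minimum somewhere contribute to roots; other lines are dominated. Here the surviving (envelope) indices are i = 2, i = 1, i = 0.
Intersections between consecutive envelope lines give the roots: for adjacent envelope indices i < j the intersection is x = (a_i − a_j) / (j − i). Reading off the sorted break points: {0, 5}.
Verification: at each break x_0, at least two indices attain the minimum of min_i(a_i + i · x_0).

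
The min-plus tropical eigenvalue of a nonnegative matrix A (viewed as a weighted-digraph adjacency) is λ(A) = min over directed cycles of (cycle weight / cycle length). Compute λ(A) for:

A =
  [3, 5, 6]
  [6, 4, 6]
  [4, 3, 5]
λ(A) = 3

Enumerate directed cycles and compute their means (weight / length). Sample:
  cycle 0 → 0: weight = 3, length = 1, mean = 3/1 ≈ 3.000
  cycle 1 → 1: weight = 4, length = 1, mean = 4/1 ≈ 4.000
  cycle 2 → 2: weight = 5, length = 1, mean = 5/1 ≈ 5.000
  cycle 0 → 1 → 0: weight = 11, length = 2, mean = 11/2 ≈ 5.500
  cycle 0 → 2 → 0: weight = 10, length = 2, mean = 10/2 ≈ 5.000
  cycle 1 → 0 → 1: weight = 11, length = 2, mean = 11/2 ≈ 5.500
Minimum mean = 3.000, attained e.g. along the cycle 0 → 0 with weight 3 and length 1. So λ(A) = 3/1 = 3.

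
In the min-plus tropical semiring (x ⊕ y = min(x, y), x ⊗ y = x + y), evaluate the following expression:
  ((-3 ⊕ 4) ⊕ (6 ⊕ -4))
((-3 ⊕ 4) ⊕ (6 ⊕ -4)) = -4

Expand innermost to outermost. Recall ⊕ takes the minimum of its arguments and ⊗ takes their sum. Working out the expression ((-3 ⊕ 4) ⊕ (6 ⊕ -4)) gives -4.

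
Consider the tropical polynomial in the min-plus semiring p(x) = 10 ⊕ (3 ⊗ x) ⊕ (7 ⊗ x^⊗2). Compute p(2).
p(2) = 5

A tropical monomial a ⊗ x^⊗i evaluates to a + i · x. Evaluating each term at x = 2:
  Term 0 contributes 10 + 0 · 2 = 10
  Term 1 contributes 3 + 1 · 2 = 5
  Term 2 contributes 7 + 2 · 2 = 11
p(2) = ⊕ of these = min[10, 5, 11] = 5.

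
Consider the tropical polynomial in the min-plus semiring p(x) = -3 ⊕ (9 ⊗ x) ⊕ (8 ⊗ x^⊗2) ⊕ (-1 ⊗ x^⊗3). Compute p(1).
p(1) = -3

A tropical monomial a ⊗ x^⊗i evaluates to a + i · x. Evaluating each term at x = 1:
  Term 0 contributes -3 + 0 · 1 = -3
  Term 1 contributes 9 + 1 · 1 = 10
  Term 2 contributes 8 + 2 · 1 = 10
  Term 3 contributes -1 + 3 · 1 = 2
p(1) = ⊕ of these = min[-3, 10, 10, 2] = -3.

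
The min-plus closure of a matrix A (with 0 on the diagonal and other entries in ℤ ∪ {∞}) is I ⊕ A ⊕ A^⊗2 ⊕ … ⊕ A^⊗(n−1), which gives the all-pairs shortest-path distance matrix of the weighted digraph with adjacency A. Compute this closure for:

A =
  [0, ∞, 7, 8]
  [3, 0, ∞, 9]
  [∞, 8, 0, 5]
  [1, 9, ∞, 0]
Closure =
  [0, 15, 7, 8]
  [3, 0, 10, 9]
  [6, 8, 0, 5]
  [1, 9, 8, 0]

This is the Floyd-Warshall all-pairs shortest-path computation. For each intermediate vertex k = 0, 1, …, 3, update dist[i][j] ← min(dist[i][j], dist[i][k] + dist[k][j]). The final matrix gives, for each (i, j), the minimum total weight of any directed path from i to j (possibly empty when i = j).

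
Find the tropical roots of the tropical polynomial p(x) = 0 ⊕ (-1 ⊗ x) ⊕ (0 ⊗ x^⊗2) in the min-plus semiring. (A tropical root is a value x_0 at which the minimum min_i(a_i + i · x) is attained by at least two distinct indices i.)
Roots: {-1, 1}

Each tropical root is a break point of the lower envelope of the lines y = a_i + i · x (there are 3 lines, with slopes 0, 1, ..., 2). Only the lines that attain the minimum somewhere contribute to roots; other lines are dominated. Here the surviving (envelope) indices are i = 2, i = 1, i = 0.
Intersections between consecutive envelope lines give the roots: for adjacent envelope indices i < j the intersection is x = (a_i − a_j) / (j − i). Reading off the sorted break points: {-1, 1}.
Verification: at each break x_0, at least two indices attain the minimum of min_i(a_i + i · x_0).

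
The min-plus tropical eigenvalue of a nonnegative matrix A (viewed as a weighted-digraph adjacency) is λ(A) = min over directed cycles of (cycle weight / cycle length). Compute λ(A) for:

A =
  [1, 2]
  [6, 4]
λ(A) = 1

Enumerate directed cycles and compute their means (weight / length). Sample:
  cycle 0 → 0: weight = 1, length = 1, mean = 1/1 ≈ 1.000
  cycle 1 → 1: weight = 4, length = 1, mean = 4/1 ≈ 4.000
  cycle 0 → 1 → 0: weight = 8, length = 2, mean = 8/2 ≈ 4.000
  cycle 1 → 0 → 1: weight = 8, length = 2, mean = 8/2 ≈ 4.000
Minimum mean = 1.000, attained e.g. along the cycle 0 → 0 with weight 1 and length 1. So λ(A) = 1/1 = 1.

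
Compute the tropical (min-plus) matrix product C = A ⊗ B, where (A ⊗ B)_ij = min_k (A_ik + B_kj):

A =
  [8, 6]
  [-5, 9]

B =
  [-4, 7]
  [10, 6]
A ⊗ B =
  [4, 12]
  [-9, 2]

Apply the min-plus product entry-by-entry:
  C[0][0] = min over k of (A[0][0] + B[0][0] = 8 + -4 = 4, A[0][1] + B[1][0] = 6 + 10 = 16) = 4 (attained at k = 0)
  C[0][1] = min over k of (A[0][0] + B[0][1] = 8 + 7 = 15, A[0][1] + B[1][1] = 6 + 6 = 12) = 12 (attained at k = 1)
  C[1][0] = min over k of (A[1][0] + B[0][0] = -5 + -4 = -9, A[1][1] + B[1][0] = 9 + 10 = 19) = -9 (attained at k = 0)
  C[1][1] = min over k of (A[1][0] + B[0][1] = -5 + 7 = 2, A[1][1] + B[1][1] = 9 + 6 = 15) = 2 (attained at k = 0)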